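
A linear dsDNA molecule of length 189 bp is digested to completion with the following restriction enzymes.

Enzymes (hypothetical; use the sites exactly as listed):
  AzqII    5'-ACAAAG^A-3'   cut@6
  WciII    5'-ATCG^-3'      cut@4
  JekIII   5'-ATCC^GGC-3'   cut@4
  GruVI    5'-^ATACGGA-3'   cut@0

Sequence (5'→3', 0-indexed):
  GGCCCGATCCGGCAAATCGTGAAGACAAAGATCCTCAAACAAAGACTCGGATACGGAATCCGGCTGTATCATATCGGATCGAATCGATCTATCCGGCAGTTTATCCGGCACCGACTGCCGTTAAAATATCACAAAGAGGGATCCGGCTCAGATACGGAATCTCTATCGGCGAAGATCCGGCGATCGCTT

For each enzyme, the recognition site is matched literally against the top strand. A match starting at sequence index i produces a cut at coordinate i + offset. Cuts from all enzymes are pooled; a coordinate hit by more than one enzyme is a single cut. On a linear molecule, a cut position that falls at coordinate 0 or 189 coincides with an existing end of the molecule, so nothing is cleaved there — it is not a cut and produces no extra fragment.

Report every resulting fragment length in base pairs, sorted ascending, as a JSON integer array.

Site scan:
  AzqII (ACAAAGA, off=6): starts [24, 38, 130] → cuts [30, 44, 136]
  WciII (ATCG, off=4): starts [15, 72, 77, 82, 164, 182] → cuts [19, 76, 81, 86, 168, 186]
  JekIII (ATCCGGC, off=4): starts [6, 57, 90, 102, 140, 174] → cuts [10, 61, 94, 106, 144, 178]
  GruVI (ATACGGA, off=0): starts [50, 151] → cuts [50, 151]

All cut coordinates (distinct, sorted): [10, 19, 30, 44, 50, 61, 76, 81, 86, 94, 106, 136, 144, 151, 168, 178, 186]

Fragment lengths:
  [0,10): 10 bp
  [10,19): 9 bp
  [19,30): 11 bp
  [30,44): 14 bp
  [44,50): 6 bp
  [50,61): 11 bp
  [61,76): 15 bp
  [76,81): 5 bp
  [81,86): 5 bp
  [86,94): 8 bp
  [94,106): 12 bp
  [106,136): 30 bp
  [136,144): 8 bp
  [144,151): 7 bp
  [151,168): 17 bp
  [168,178): 10 bp
  [178,186): 8 bp
  [186,189): 3 bp

[3,5,5,6,7,8,8,8,9,10,10,11,11,12,14,15,17,30]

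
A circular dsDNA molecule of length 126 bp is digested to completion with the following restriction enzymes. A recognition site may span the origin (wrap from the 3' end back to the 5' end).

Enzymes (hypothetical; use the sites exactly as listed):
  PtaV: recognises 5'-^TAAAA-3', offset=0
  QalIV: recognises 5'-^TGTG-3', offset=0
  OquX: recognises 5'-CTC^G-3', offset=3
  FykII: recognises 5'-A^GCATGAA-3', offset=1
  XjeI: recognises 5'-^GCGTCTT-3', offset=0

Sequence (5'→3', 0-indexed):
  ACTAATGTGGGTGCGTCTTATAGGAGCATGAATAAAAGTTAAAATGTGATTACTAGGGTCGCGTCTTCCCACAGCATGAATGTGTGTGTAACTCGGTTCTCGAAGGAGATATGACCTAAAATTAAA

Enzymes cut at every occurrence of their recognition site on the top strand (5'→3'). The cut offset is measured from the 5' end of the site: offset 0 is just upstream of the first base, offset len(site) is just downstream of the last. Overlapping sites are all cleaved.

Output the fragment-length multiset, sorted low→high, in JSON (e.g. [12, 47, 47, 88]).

[2,2,5,6,7,7,7,7,7,9,10,13,13,15,16]

Site scan:
  PtaV (TAAAA, off=0): starts [32, 39, 116, 122] → cuts [32, 39, 116, 122]
  QalIV (TGTG, off=0): starts [5, 44, 80, 82, 84] → cuts [5, 44, 80, 82, 84]
  OquX (CTCG, off=3): starts [91, 98] → cuts [94, 101]
  FykII (AGCATGAA, off=1): starts [24, 72] → cuts [25, 73]
  XjeI (GCGTCTT, off=0): starts [12, 60] → cuts [12, 60]

All cut coordinates (distinct, sorted): [5, 12, 25, 32, 39, 44, 60, 73, 80, 82, 84, 94, 101, 116, 122]

Fragment lengths:
  5→12: 7 bp
  12→25: 13 bp
  25→32: 7 bp
  32→39: 7 bp
  39→44: 5 bp
  44→60: 16 bp
  60→73: 13 bp
  73→80: 7 bp
  80→82: 2 bp
  82→84: 2 bp
  84→94: 10 bp
  94→101: 7 bp
  101→116: 15 bp
  116→122: 6 bp
  122→5 (wrap): 126-122+5 = 9 bp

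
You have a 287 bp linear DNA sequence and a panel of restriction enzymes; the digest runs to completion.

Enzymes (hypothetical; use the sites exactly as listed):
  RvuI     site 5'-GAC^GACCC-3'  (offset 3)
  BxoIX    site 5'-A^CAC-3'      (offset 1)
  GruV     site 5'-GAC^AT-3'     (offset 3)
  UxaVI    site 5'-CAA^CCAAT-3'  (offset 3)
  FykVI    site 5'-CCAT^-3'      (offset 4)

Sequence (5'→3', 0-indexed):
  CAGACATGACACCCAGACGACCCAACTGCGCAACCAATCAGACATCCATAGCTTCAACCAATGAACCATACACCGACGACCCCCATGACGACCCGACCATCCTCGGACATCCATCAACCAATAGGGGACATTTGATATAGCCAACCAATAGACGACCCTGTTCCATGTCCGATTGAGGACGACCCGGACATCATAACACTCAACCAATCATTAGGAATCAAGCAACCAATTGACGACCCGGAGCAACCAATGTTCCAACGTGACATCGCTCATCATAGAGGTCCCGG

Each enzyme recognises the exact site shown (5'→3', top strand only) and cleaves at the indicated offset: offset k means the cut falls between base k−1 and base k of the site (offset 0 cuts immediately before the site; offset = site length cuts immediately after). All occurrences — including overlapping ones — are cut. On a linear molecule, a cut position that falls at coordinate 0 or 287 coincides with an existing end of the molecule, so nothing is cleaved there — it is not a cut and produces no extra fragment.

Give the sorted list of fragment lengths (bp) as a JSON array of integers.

Site scan:
  RvuI (GACGACCC, off=3): starts [15, 74, 86, 150, 177, 231] → cuts [18, 77, 89, 153, 180, 234]
  BxoIX (ACAC, off=1): starts [8, 69, 195] → cuts [9, 70, 196]
  GruV (GACAT, off=3): starts [2, 40, 105, 126, 186, 261] → cuts [5, 43, 108, 129, 189, 264]
  UxaVI (CAACCAAT, off=3): starts [30, 54, 114, 141, 200, 222, 243] → cuts [33, 57, 117, 144, 203, 225, 246]
  FykVI (CCAT, off=4): starts [45, 65, 82, 96, 110, 162] → cuts [49, 69, 86, 100, 114, 166]

Pooled cuts: [5, 9, 18, 33, 43, 49, 57, 69, 70, 77, 86, 89, 100, 108, 114, 117, 129, 144, 153, 166, 180, 189, 196, 203, 225, 234, 246, 264]

Fragments:
  [0,5): 5 bp
  [5,9): 4 bp
  [9,18): 9 bp
  [18,33): 15 bp
  [33,43): 10 bp
  [43,49): 6 bp
  [49,57): 8 bp
  [57,69): 12 bp
  [69,70): 1 bp
  [70,77): 7 bp
  [77,86): 9 bp
  [86,89): 3 bp
  [89,100): 11 bp
  [100,108): 8 bp
  [108,114): 6 bp
  [114,117): 3 bp
  [117,129): 12 bp
  [129,144): 15 bp
  [144,153): 9 bp
  [153,166): 13 bp
  [166,180): 14 bp
  [180,189): 9 bp
  [189,196): 7 bp
  [196,203): 7 bp
  [203,225): 22 bp
  [225,234): 9 bp
  [234,246): 12 bp
  [246,264): 18 bp
  [264,287): 23 bp

[1,3,3,4,5,6,6,7,7,7,8,8,9,9,9,9,9,10,11,12,12,12,13,14,15,15,18,22,23]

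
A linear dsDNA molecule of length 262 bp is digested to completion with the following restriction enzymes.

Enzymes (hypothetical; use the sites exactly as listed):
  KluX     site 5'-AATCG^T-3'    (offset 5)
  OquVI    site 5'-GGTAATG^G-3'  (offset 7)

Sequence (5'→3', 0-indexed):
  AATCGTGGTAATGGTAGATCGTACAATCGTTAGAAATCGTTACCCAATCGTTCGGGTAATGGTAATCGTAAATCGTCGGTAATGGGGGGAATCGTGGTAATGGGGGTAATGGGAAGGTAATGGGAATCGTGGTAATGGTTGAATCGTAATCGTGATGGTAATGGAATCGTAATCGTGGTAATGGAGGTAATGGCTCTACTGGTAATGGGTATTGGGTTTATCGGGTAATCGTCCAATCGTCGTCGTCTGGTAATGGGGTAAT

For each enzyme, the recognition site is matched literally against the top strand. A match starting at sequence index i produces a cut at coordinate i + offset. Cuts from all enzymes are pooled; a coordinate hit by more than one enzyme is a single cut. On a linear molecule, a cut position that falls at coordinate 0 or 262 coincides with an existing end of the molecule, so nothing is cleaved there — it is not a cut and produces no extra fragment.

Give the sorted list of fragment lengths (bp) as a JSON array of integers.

[5,6,6,6,7,7,7,7,8,8,8,8,8,9,9,9,9,10,10,11,11,11,11,15,16,16,24]

Site scan:
  KluX AATCGT/5: at [0, 24, 34, 45, 63, 70, 89, 124, 141, 147, 164, 170, 226, 234] ⇒ [5, 29, 39, 50, 68, 75, 94, 129, 146, 152, 169, 175, 231, 239]
  OquVI GGTAATGG/7: at [6, 54, 77, 95, 104, 115, 130, 156, 176, 185, 200, 248] ⇒ [13, 61, 84, 102, 111, 122, 137, 163, 183, 192, 207, 255]

Pooled cuts: [5, 13, 29, 39, 50, 61, 68, 75, 84, 94, 102, 111, 122, 129, 137, 146, 152, 163, 169, 175, 183, 192, 207, 231, 239, 255]

Fragments:
  [0,5): 5 bp
  [5,13): 8 bp
  [13,29): 16 bp
  [29,39): 10 bp
  [39,50): 11 bp
  [50,61): 11 bp
  [61,68): 7 bp
  [68,75): 7 bp
  [75,84): 9 bp
  [84,94): 10 bp
  [94,102): 8 bp
  [102,111): 9 bp
  [111,122): 11 bp
  [122,129): 7 bp
  [129,137): 8 bp
  [137,146): 9 bp
  [146,152): 6 bp
  [152,163): 11 bp
  [163,169): 6 bp
  [169,175): 6 bp
  [175,183): 8 bp
  [183,192): 9 bp
  [192,207): 15 bp
  [207,231): 24 bp
  [231,239): 8 bp
  [239,255): 16 bp
  [255,262): 7 bp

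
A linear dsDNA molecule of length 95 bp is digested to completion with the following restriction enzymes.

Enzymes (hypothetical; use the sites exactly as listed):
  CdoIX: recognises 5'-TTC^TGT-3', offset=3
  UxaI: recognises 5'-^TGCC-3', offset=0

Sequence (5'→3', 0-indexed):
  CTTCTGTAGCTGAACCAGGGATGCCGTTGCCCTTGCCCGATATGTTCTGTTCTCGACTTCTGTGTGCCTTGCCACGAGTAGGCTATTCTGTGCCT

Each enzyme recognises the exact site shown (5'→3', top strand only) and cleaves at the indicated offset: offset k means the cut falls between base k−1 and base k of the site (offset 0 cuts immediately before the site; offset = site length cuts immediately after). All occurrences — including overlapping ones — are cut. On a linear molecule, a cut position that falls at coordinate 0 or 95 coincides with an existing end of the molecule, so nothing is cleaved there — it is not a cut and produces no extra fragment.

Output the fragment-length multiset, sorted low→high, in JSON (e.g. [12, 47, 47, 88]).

Site scan:
  CdoIX (TTCTGT, off=3): starts [1, 44, 57, 85] → cuts [4, 47, 60, 88]
  UxaI (TGCC, off=0): starts [21, 27, 33, 64, 69, 90] → cuts [21, 27, 33, 64, 69, 90]

All cut coordinates (distinct, sorted): [4, 21, 27, 33, 47, 60, 64, 69, 88, 90]

Fragment lengths:
  [0,4): 4 bp
  [4,21): 17 bp
  [21,27): 6 bp
  [27,33): 6 bp
  [33,47): 14 bp
  [47,60): 13 bp
  [60,64): 4 bp
  [64,69): 5 bp
  [69,88): 19 bp
  [88,90): 2 bp
  [90,95): 5 bp

[2,4,4,5,5,6,6,13,14,17,19]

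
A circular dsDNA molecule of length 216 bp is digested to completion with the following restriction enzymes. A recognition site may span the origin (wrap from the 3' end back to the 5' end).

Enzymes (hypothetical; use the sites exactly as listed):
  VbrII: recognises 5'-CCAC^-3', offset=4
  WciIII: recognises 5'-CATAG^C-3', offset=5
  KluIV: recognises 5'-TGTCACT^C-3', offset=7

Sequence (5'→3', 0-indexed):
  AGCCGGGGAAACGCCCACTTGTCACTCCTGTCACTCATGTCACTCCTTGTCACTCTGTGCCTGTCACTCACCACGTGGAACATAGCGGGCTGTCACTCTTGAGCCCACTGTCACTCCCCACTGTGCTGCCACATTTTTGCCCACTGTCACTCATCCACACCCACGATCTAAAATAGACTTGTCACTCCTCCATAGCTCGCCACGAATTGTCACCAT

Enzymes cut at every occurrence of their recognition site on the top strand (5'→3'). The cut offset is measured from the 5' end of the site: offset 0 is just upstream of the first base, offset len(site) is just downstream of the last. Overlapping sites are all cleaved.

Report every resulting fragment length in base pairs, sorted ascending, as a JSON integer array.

Scan for sites:
  VbrII CCAC/4: at [14, 70, 104, 117, 128, 140, 154, 160, 199] ⇒ [18, 74, 108, 121, 132, 144, 158, 164, 203]
  WciIII CATAGC/5: at [80, 190, 213] ⇒ [2, 85, 195]
  KluIV TGTCACTC/7: at [19, 28, 37, 47, 61, 90, 108, 144, 179] ⇒ [26, 35, 44, 54, 68, 97, 115, 151, 186]

Pooled cuts: [2, 18, 26, 35, 44, 54, 68, 74, 85, 97, 108, 115, 121, 132, 144, 151, 158, 164, 186, 195, 203]

Fragments:
  2→18: 16 bp
  18→26: 8 bp
  26→35: 9 bp
  35→44: 9 bp
  44→54: 10 bp
  54→68: 14 bp
  68→74: 6 bp
  74→85: 11 bp
  85→97: 12 bp
  97→108: 11 bp
  108→115: 7 bp
  115→121: 6 bp
  121→132: 11 bp
  132→144: 12 bp
  144→151: 7 bp
  151→158: 7 bp
  158→164: 6 bp
  164→186: 22 bp
  186→195: 9 bp
  195→203: 8 bp
  203→2 (wrap): 216-203+2 = 15 bp

[6,6,6,7,7,7,8,8,9,9,9,10,11,11,11,12,12,14,15,16,22]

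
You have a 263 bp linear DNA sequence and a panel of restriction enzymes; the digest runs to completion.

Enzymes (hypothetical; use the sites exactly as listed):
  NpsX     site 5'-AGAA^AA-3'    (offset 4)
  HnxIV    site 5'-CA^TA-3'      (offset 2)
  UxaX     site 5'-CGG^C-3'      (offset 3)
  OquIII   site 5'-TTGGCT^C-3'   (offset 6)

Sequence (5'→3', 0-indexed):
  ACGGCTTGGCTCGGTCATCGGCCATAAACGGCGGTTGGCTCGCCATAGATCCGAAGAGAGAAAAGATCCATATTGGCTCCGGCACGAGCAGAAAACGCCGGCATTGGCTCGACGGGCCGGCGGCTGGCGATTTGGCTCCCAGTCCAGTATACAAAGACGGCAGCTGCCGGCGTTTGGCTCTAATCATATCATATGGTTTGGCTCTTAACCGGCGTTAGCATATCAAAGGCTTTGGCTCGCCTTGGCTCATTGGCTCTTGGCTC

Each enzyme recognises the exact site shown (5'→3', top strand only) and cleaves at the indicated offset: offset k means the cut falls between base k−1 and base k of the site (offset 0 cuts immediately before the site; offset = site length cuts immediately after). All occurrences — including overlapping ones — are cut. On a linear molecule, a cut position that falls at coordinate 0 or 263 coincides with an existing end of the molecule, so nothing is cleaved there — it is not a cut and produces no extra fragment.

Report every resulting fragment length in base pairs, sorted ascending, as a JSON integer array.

Scan for sites:
  NpsX AGAAAA/4: at [58, 89] ⇒ [62, 93]
  HnxIV CATA/2: at [22, 43, 68, 184, 189, 218] ⇒ [24, 45, 70, 186, 191, 220]
  UxaX CGGC/3: at [1, 18, 28, 79, 98, 117, 120, 157, 167, 209] ⇒ [4, 21, 31, 82, 101, 120, 123, 160, 170, 212]
  OquIII TTGGCTC/6: at [5, 34, 72, 103, 131, 173, 197, 231, 241, 249, 256] ⇒ [11, 40, 78, 109, 137, 179, 203, 237, 247, 255, 262]

Pooled cuts: [4, 11, 21, 24, 31, 40, 45, 62, 70, 78, 82, 93, 101, 109, 120, 123, 137, 160, 170, 179, 186, 191, 203, 212, 220, 237, 247, 255, 262]

Fragments:
  [0,4): 4 bp
  [4,11): 7 bp
  [11,21): 10 bp
  [21,24): 3 bp
  [24,31): 7 bp
  [31,40): 9 bp
  [40,45): 5 bp
  [45,62): 17 bp
  [62,70): 8 bp
  [70,78): 8 bp
  [78,82): 4 bp
  [82,93): 11 bp
  [93,101): 8 bp
  [101,109): 8 bp
  [109,120): 11 bp
  [120,123): 3 bp
  [123,137): 14 bp
  [137,160): 23 bp
  [160,170): 10 bp
  [170,179): 9 bp
  [179,186): 7 bp
  [186,191): 5 bp
  [191,203): 12 bp
  [203,212): 9 bp
  [212,220): 8 bp
  [220,237): 17 bp
  [237,247): 10 bp
  [247,255): 8 bp
  [255,262): 7 bp
  [262,263): 1 bp

[1,3,3,4,4,5,5,7,7,7,7,8,8,8,8,8,8,9,9,9,10,10,10,11,11,12,14,17,17,23]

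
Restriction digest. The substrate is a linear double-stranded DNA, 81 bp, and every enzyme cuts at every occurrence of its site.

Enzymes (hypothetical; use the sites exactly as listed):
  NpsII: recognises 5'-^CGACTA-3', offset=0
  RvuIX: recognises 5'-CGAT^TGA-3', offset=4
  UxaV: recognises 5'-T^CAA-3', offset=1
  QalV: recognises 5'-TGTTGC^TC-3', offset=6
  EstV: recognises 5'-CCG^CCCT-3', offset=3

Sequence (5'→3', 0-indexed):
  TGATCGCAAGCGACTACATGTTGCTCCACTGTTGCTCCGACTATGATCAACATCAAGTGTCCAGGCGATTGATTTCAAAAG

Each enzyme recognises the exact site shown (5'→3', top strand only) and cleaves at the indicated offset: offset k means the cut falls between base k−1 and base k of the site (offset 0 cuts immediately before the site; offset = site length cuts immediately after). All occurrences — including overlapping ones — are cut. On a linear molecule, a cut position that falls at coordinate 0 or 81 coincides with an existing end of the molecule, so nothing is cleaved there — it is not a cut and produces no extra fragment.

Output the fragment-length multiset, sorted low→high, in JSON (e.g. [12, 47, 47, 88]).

Scan for sites:
  NpsII CGACTA/0: at [10, 37] ⇒ [10, 37]
  RvuIX CGATTGA/4: at [65] ⇒ [69]
  UxaV TCAA/1: at [46, 52, 74] ⇒ [47, 53, 75]
  QalV TGTTGCTC/6: at [18, 29] ⇒ [24, 35]
  EstV (CCGCCCT, off=3): no sites

Pooled cuts: [10, 24, 35, 37, 47, 53, 69, 75]

Fragments:
  [0,10): 10 bp
  [10,24): 14 bp
  [24,35): 11 bp
  [35,37): 2 bp
  [37,47): 10 bp
  [47,53): 6 bp
  [53,69): 16 bp
  [69,75): 6 bp
  [75,81): 6 bp

[2,6,6,6,10,10,11,14,16]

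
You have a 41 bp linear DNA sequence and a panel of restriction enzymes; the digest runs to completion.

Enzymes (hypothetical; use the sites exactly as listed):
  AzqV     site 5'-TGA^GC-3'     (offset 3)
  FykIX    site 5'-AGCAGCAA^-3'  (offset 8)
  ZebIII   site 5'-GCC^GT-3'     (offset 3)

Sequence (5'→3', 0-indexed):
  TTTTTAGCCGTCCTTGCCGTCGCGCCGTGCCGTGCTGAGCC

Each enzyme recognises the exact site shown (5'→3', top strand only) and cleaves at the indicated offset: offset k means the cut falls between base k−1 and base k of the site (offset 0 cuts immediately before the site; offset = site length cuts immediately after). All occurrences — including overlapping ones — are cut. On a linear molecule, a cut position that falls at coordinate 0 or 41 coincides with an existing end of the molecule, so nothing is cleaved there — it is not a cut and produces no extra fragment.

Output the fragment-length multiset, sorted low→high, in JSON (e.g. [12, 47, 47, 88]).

Scan for sites:
  AzqV (TGAGC, off=3): starts [35] → cuts [38]
  FykIX (AGCAGCAA, off=8): no sites
  ZebIII (GCCGT, off=3): starts [6, 15, 23, 28] → cuts [9, 18, 26, 31]

All cut coordinates (distinct, sorted): [9, 18, 26, 31, 38]

Fragment lengths:
  [0,9): 9 bp
  [9,18): 9 bp
  [18,26): 8 bp
  [26,31): 5 bp
  [31,38): 7 bp
  [38,41): 3 bp

[3,5,7,8,9,9]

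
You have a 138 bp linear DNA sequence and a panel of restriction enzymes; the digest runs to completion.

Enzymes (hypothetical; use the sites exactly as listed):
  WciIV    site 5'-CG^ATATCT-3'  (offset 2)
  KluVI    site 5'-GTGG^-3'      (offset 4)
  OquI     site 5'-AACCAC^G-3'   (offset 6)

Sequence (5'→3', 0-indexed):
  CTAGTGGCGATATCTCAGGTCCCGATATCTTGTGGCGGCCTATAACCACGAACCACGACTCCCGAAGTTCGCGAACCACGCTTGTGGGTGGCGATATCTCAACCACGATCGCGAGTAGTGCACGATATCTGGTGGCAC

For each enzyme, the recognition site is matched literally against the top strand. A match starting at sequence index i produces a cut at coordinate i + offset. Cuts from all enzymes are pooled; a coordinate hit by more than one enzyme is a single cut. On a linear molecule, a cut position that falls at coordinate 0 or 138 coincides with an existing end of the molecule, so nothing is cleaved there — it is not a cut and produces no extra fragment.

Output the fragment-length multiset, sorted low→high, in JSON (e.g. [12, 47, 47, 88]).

Scan for sites:
  WciIV CGATATCT/2: at [7, 22, 91, 122] ⇒ [9, 24, 93, 124]
  KluVI GTGG/4: at [3, 31, 83, 87, 131] ⇒ [7, 35, 87, 91, 135]
  OquI AACCACG/6: at [43, 50, 73, 100] ⇒ [49, 56, 79, 106]

Pooled cuts: [7, 9, 24, 35, 49, 56, 79, 87, 91, 93, 106, 124, 135]

Fragments:
  [0,7): 7 bp
  [7,9): 2 bp
  [9,24): 15 bp
  [24,35): 11 bp
  [35,49): 14 bp
  [49,56): 7 bp
  [56,79): 23 bp
  [79,87): 8 bp
  [87,91): 4 bp
  [91,93): 2 bp
  [93,106): 13 bp
  [106,124): 18 bp
  [124,135): 11 bp
  [135,138): 3 bp

[2,2,3,4,7,7,8,11,11,13,14,15,18,23]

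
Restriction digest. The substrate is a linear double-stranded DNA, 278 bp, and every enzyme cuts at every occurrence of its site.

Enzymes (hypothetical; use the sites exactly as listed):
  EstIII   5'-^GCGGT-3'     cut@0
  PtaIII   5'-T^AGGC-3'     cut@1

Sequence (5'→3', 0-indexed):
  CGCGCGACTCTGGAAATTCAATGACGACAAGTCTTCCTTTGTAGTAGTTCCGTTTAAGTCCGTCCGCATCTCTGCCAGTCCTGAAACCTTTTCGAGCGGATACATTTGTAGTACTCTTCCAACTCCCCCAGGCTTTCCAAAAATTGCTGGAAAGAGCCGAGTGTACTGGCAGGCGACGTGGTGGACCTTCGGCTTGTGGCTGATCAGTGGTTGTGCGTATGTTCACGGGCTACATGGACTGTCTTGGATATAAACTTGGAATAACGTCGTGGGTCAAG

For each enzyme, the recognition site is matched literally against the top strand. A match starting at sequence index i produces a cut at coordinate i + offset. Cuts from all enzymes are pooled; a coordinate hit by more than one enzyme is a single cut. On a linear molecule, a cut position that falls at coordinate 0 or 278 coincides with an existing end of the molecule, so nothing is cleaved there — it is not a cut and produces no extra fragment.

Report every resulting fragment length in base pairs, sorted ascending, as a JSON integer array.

Per-enzyme occurrences:
  EstIII (GCGGT, off=0): no sites
  PtaIII (TAGGC, off=1): no sites

All cut coordinates (distinct, sorted): ∅

Fragment lengths:
  no cuts → one linear fragment of 278 bp

[278]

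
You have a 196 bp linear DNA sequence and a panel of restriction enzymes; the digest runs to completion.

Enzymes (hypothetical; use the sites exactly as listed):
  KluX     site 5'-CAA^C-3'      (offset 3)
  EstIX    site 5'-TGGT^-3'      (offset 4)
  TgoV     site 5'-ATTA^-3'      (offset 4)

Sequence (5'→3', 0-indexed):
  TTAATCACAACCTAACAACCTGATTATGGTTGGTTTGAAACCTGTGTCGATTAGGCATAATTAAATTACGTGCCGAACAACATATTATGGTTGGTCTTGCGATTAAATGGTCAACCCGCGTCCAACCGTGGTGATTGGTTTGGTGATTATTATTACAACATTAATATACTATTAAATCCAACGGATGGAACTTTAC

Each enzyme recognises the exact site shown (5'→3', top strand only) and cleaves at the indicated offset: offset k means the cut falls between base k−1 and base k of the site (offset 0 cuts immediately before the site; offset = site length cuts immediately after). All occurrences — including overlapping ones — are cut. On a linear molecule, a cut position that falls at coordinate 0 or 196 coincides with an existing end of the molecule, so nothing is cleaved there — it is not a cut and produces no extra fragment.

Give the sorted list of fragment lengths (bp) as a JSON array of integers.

[3,3,3,3,4,4,4,4,5,5,5,5,6,7,7,7,7,8,8,10,10,10,11,11,12,15,19]

Site scan:
  KluX (CAAC, off=3): starts [7, 15, 77, 111, 122, 155, 178] → cuts [10, 18, 80, 114, 125, 158, 181]
  EstIX (TGGT, off=4): starts [26, 30, 87, 91, 107, 128, 135, 140] → cuts [30, 34, 91, 95, 111, 132, 139, 144]
  TgoV (ATTA, off=4): starts [22, 49, 59, 64, 83, 101, 145, 148, 151, 159, 170] → cuts [26, 53, 63, 68, 87, 105, 149, 152, 155, 163, 174]

All cut coordinates (distinct, sorted): [10, 18, 26, 30, 34, 53, 63, 68, 80, 87, 91, 95, 105, 111, 114, 125, 132, 139, 144, 149, 152, 155, 158, 163, 174, 181]

Fragments:
  [0,10): 10 bp
  [10,18): 8 bp
  [18,26): 8 bp
  [26,30): 4 bp
  [30,34): 4 bp
  [34,53): 19 bp
  [53,63): 10 bp
  [63,68): 5 bp
  [68,80): 12 bp
  [80,87): 7 bp
  [87,91): 4 bp
  [91,95): 4 bp
  [95,105): 10 bp
  [105,111): 6 bp
  [111,114): 3 bp
  [114,125): 11 bp
  [125,132): 7 bp
  [132,139): 7 bp
  [139,144): 5 bp
  [144,149): 5 bp
  [149,152): 3 bp
  [152,155): 3 bp
  [155,158): 3 bp
  [158,163): 5 bp
  [163,174): 11 bp
  [174,181): 7 bp
  [181,196): 15 bp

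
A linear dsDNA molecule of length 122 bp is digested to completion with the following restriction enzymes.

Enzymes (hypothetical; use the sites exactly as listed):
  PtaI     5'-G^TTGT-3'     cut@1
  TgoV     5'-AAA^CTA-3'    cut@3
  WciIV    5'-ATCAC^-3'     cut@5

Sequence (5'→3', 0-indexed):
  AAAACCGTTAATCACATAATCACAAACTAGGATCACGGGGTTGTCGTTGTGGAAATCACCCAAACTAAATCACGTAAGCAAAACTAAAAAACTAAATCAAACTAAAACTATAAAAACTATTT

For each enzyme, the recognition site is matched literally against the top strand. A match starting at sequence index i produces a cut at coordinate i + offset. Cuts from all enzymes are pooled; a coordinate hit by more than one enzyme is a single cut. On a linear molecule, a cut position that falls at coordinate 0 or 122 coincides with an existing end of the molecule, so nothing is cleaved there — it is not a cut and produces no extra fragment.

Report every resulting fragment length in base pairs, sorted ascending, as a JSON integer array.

Site scan:
  PtaI GTTGT/1: at [39, 45] ⇒ [40, 46]
  TgoV AAACTA/3: at [23, 61, 80, 88, 98, 104, 113] ⇒ [26, 64, 83, 91, 101, 107, 116]
  WciIV ATCAC/5: at [10, 18, 31, 54, 68] ⇒ [15, 23, 36, 59, 73]

All cut coordinates (distinct, sorted): [15, 23, 26, 36, 40, 46, 59, 64, 73, 83, 91, 101, 107, 116]

Fragment lengths:
  [0,15): 15 bp
  [15,23): 8 bp
  [23,26): 3 bp
  [26,36): 10 bp
  [36,40): 4 bp
  [40,46): 6 bp
  [46,59): 13 bp
  [59,64): 5 bp
  [64,73): 9 bp
  [73,83): 10 bp
  [83,91): 8 bp
  [91,101): 10 bp
  [101,107): 6 bp
  [107,116): 9 bp
  [116,122): 6 bp

[3,4,5,6,6,6,8,8,9,9,10,10,10,13,15]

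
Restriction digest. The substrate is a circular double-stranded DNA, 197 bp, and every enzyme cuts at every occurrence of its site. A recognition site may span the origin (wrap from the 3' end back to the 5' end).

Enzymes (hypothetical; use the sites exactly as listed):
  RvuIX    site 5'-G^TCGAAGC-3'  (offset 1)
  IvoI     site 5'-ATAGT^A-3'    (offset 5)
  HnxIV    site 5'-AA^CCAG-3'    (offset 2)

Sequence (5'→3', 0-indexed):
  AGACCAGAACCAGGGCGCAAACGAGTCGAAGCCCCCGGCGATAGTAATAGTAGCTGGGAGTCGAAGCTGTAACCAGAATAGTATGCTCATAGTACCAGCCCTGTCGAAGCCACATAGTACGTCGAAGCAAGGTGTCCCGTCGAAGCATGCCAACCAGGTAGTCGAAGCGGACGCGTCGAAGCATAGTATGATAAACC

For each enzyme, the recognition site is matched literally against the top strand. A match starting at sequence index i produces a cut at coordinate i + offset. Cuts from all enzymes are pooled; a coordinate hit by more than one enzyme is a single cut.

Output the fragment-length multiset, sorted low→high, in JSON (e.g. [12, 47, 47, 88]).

[3,6,8,8,9,10,10,11,11,12,12,14,14,15,16,18,20]

Scan for sites:
  RvuIX GTCGAAGC/1: at [24, 59, 102, 120, 138, 160, 174] ⇒ [25, 60, 103, 121, 139, 161, 175]
  IvoI ATAGTA/5: at [40, 46, 77, 88, 113, 182] ⇒ [45, 51, 82, 93, 118, 187]
  HnxIV AACCAG/2: at [7, 70, 151, 193] ⇒ [9, 72, 153, 195]

All cut coordinates (distinct, sorted): [9, 25, 45, 51, 60, 72, 82, 93, 103, 118, 121, 139, 153, 161, 175, 187, 195]

Fragment lengths:
  9→25: 16 bp
  25→45: 20 bp
  45→51: 6 bp
  51→60: 9 bp
  60→72: 12 bp
  72→82: 10 bp
  82→93: 11 bp
  93→103: 10 bp
  103→118: 15 bp
  118→121: 3 bp
  121→139: 18 bp
  139→153: 14 bp
  153→161: 8 bp
  161→175: 14 bp
  175→187: 12 bp
  187→195: 8 bp
  195→9 (wrap): 197-195+9 = 11 bp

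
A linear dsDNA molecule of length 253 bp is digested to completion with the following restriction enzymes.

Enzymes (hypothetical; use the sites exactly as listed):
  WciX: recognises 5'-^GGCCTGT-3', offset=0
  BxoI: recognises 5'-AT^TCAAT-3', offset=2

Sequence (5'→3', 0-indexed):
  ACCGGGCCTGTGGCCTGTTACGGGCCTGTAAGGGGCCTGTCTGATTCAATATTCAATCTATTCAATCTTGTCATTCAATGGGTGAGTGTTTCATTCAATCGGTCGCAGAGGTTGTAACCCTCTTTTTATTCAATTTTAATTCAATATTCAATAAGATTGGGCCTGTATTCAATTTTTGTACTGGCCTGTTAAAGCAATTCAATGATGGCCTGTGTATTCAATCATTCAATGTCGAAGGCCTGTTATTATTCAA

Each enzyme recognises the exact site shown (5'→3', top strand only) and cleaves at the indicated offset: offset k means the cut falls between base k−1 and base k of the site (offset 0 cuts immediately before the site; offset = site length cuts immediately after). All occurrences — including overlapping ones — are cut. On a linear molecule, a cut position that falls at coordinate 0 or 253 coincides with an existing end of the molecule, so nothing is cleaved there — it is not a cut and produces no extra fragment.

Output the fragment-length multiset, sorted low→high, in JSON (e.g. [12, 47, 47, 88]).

[4,7,7,7,8,8,9,9,11,11,11,11,11,12,12,13,14,16,17,20,35]

Per-enzyme occurrences:
  WciX GGCCTGT/0: at [4, 11, 22, 33, 159, 182, 206, 236] ⇒ [4, 11, 22, 33, 159, 182, 206, 236]
  BxoI ATTCAAT/2: at [43, 50, 59, 72, 92, 127, 138, 145, 166, 196, 215, 223] ⇒ [45, 52, 61, 74, 94, 129, 140, 147, 168, 198, 217, 225]

Pooled cuts: [4, 11, 22, 33, 45, 52, 61, 74, 94, 129, 140, 147, 159, 168, 182, 198, 206, 217, 225, 236]

Fragments:
  [0,4): 4 bp
  [4,11): 7 bp
  [11,22): 11 bp
  [22,33): 11 bp
  [33,45): 12 bp
  [45,52): 7 bp
  [52,61): 9 bp
  [61,74): 13 bp
  [74,94): 20 bp
  [94,129): 35 bp
  [129,140): 11 bp
  [140,147): 7 bp
  [147,159): 12 bp
  [159,168): 9 bp
  [168,182): 14 bp
  [182,198): 16 bp
  [198,206): 8 bp
  [206,217): 11 bp
  [217,225): 8 bp
  [225,236): 11 bp
  [236,253): 17 bp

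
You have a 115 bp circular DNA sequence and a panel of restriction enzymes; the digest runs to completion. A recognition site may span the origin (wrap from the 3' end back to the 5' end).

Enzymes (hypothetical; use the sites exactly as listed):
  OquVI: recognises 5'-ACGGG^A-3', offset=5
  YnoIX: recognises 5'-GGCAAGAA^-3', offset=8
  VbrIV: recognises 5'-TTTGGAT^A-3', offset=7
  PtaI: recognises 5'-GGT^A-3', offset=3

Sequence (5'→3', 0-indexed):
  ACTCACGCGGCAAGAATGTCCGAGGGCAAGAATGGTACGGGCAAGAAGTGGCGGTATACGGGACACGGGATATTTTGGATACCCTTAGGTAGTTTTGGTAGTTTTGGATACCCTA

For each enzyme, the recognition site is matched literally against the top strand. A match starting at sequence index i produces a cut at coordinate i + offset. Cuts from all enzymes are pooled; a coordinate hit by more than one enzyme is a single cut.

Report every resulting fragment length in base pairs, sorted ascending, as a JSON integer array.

Scan for sites:
  OquVI (ACGGGA, off=5): starts [57, 64] → cuts [62, 69]
  YnoIX (GGCAAGAA, off=8): starts [8, 24, 39] → cuts [16, 32, 47]
  VbrIV (TTTGGATA, off=7): starts [73, 102] → cuts [80, 109]
  PtaI (GGTA, off=3): starts [33, 52, 87, 96] → cuts [36, 55, 90, 99]

Pooled cuts: [16, 32, 36, 47, 55, 62, 69, 80, 90, 99, 109]

Fragment lengths:
  16→32: 16 bp
  32→36: 4 bp
  36→47: 11 bp
  47→55: 8 bp
  55→62: 7 bp
  62→69: 7 bp
  69→80: 11 bp
  80→90: 10 bp
  90→99: 9 bp
  99→109: 10 bp
  109→16 (wrap): 115-109+16 = 22 bp

[4,7,7,8,9,10,10,11,11,16,22]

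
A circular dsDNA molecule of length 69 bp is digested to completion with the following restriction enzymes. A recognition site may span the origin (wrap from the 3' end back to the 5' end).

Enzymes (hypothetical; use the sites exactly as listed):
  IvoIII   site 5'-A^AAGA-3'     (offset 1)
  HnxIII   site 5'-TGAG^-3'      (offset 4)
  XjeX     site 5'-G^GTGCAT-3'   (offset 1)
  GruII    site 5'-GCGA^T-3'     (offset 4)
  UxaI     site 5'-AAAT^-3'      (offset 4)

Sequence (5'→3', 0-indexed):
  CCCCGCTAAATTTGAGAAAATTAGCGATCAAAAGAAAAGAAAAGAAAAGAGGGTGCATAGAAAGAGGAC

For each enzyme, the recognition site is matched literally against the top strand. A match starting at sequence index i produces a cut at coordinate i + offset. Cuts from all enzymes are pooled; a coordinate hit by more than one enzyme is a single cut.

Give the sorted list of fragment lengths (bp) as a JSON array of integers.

[4,5,5,5,5,5,6,6,9,19]

Scan for sites:
  IvoIII (AAAGA, off=1): starts [30, 35, 40, 45, 60] → cuts [31, 36, 41, 46, 61]
  HnxIII (TGAG, off=4): starts [12] → cuts [16]
  XjeX (GGTGCAT, off=1): starts [51] → cuts [52]
  GruII (GCGAT, off=4): starts [23] → cuts [27]
  UxaI (AAAT, off=4): starts [7, 17] → cuts [11, 21]

All cut coordinates (distinct, sorted): [11, 16, 21, 27, 31, 36, 41, 46, 52, 61]

Fragment lengths:
  11→16: 5 bp
  16→21: 5 bp
  21→27: 6 bp
  27→31: 4 bp
  31→36: 5 bp
  36→41: 5 bp
  41→46: 5 bp
  46→52: 6 bp
  52→61: 9 bp
  61→11 (wrap): 69-61+11 = 19 bp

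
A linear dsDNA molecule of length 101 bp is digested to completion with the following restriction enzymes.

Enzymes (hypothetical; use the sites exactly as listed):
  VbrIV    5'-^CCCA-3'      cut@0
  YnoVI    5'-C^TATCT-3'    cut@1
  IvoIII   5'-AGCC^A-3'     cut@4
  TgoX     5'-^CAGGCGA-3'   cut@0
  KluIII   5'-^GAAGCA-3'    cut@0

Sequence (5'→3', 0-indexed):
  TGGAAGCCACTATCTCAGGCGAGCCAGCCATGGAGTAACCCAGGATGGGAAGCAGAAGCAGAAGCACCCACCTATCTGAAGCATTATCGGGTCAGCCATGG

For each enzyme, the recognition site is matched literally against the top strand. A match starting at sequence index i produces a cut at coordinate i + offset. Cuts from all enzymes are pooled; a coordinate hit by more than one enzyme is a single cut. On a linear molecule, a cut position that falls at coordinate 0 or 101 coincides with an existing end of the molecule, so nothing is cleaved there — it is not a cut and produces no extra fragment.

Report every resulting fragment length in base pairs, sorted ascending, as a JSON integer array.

Scan for sites:
  VbrIV (CCCA, off=0): starts [38, 66] → cuts [38, 66]
  YnoVI (CTATCT, off=1): starts [9, 71] → cuts [10, 72]
  IvoIII (AGCCA, off=4): starts [4, 21, 25, 93] → cuts [8, 25, 29, 97]
  TgoX (CAGGCGA, off=0): starts [15] → cuts [15]
  KluIII (GAAGCA, off=0): starts [48, 54, 60, 77] → cuts [48, 54, 60, 77]

Pooled cuts: [8, 10, 15, 25, 29, 38, 48, 54, 60, 66, 72, 77, 97]

Fragment lengths:
  [0,8): 8 bp
  [8,10): 2 bp
  [10,15): 5 bp
  [15,25): 10 bp
  [25,29): 4 bp
  [29,38): 9 bp
  [38,48): 10 bp
  [48,54): 6 bp
  [54,60): 6 bp
  [60,66): 6 bp
  [66,72): 6 bp
  [72,77): 5 bp
  [77,97): 20 bp
  [97,101): 4 bp

[2,4,4,5,5,6,6,6,6,8,9,10,10,20]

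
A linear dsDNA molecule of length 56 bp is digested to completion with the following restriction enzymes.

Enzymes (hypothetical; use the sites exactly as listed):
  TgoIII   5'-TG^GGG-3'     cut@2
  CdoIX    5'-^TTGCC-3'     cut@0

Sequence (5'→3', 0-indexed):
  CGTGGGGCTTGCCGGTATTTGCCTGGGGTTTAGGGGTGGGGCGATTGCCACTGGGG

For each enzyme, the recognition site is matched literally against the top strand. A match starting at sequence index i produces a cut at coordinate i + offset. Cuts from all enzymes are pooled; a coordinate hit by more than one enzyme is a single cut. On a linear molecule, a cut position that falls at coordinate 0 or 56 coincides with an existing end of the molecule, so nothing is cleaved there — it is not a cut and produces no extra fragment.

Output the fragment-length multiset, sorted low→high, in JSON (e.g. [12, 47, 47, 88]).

Site scan:
  TgoIII (TGGGG, off=2): starts [2, 23, 36, 51] → cuts [4, 25, 38, 53]
  CdoIX (TTGCC, off=0): starts [8, 18, 44] → cuts [8, 18, 44]

Pooled cuts: [4, 8, 18, 25, 38, 44, 53]

Fragment lengths:
  [0,4): 4 bp
  [4,8): 4 bp
  [8,18): 10 bp
  [18,25): 7 bp
  [25,38): 13 bp
  [38,44): 6 bp
  [44,53): 9 bp
  [53,56): 3 bp

[3,4,4,6,7,9,10,13]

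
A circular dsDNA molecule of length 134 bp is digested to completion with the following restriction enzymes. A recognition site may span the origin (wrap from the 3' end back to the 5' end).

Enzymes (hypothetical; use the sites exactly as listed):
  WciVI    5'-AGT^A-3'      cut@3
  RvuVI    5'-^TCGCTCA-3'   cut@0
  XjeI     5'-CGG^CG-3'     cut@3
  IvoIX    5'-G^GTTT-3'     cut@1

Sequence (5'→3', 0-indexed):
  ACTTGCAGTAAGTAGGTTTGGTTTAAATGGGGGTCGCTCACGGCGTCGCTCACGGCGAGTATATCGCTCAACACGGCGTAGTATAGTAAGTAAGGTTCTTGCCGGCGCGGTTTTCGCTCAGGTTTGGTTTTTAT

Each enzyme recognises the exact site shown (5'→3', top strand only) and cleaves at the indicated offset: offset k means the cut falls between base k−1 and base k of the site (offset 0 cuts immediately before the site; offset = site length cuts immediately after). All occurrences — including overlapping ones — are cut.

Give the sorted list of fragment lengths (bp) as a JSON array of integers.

[2,2,3,4,4,4,4,5,5,5,5,6,8,10,10,13,13,14,17]

Scan for sites:
  WciVI (AGTA, off=3): starts [6, 10, 57, 79, 84, 88] → cuts [9, 13, 60, 82, 87, 91]
  RvuVI (TCGCTCA, off=0): starts [33, 45, 63, 113] → cuts [33, 45, 63, 113]
  XjeI (CGGCG, off=3): starts [40, 52, 73, 102] → cuts [43, 55, 76, 105]
  IvoIX (GGTTT, off=1): starts [14, 19, 108, 120, 125] → cuts [15, 20, 109, 121, 126]

Pooled cuts: [9, 13, 15, 20, 33, 43, 45, 55, 60, 63, 76, 82, 87, 91, 105, 109, 113, 121, 126]

Fragments:
  9→13: 4 bp
  13→15: 2 bp
  15→20: 5 bp
  20→33: 13 bp
  33→43: 10 bp
  43→45: 2 bp
  45→55: 10 bp
  55→60: 5 bp
  60→63: 3 bp
  63→76: 13 bp
  76→82: 6 bp
  82→87: 5 bp
  87→91: 4 bp
  91→105: 14 bp
  105→109: 4 bp
  109→113: 4 bp
  113→121: 8 bp
  121→126: 5 bp
  126→9 (wrap): 134-126+9 = 17 bp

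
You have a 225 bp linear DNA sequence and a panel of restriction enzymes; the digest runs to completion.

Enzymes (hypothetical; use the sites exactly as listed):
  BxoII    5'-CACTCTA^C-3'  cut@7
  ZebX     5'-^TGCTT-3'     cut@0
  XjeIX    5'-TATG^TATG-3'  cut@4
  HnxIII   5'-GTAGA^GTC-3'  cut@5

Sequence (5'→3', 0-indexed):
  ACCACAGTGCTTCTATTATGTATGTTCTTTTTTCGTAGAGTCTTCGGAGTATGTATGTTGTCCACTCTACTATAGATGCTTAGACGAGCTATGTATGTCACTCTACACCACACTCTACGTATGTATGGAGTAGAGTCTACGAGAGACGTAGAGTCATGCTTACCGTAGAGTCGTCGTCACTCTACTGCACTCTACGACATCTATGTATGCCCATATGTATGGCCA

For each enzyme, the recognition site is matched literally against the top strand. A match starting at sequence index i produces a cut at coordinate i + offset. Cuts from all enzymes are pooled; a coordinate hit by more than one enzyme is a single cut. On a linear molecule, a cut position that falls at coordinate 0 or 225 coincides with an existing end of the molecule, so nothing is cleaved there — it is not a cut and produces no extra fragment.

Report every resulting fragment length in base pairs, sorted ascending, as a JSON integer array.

Per-enzyme occurrences:
  BxoII (CACTCTAC, off=7): starts [62, 98, 110, 177, 187] → cuts [69, 105, 117, 184, 194]
  ZebX (TGCTT, off=0): starts [7, 76, 156] → cuts [7, 76, 156]
  XjeIX (TATGTATG, off=4): starts [16, 49, 89, 119, 201, 213] → cuts [20, 53, 93, 123, 205, 217]
  HnxIII (GTAGAGTC, off=5): starts [34, 129, 147, 164] → cuts [39, 134, 152, 169]

Pooled cuts: [7, 20, 39, 53, 69, 76, 93, 105, 117, 123, 134, 152, 156, 169, 184, 194, 205, 217]

Fragment lengths:
  [0,7): 7 bp
  [7,20): 13 bp
  [20,39): 19 bp
  [39,53): 14 bp
  [53,69): 16 bp
  [69,76): 7 bp
  [76,93): 17 bp
  [93,105): 12 bp
  [105,117): 12 bp
  [117,123): 6 bp
  [123,134): 11 bp
  [134,152): 18 bp
  [152,156): 4 bp
  [156,169): 13 bp
  [169,184): 15 bp
  [184,194): 10 bp
  [194,205): 11 bp
  [205,217): 12 bp
  [217,225): 8 bp

[4,6,7,7,8,10,11,11,12,12,12,13,13,14,15,16,17,18,19]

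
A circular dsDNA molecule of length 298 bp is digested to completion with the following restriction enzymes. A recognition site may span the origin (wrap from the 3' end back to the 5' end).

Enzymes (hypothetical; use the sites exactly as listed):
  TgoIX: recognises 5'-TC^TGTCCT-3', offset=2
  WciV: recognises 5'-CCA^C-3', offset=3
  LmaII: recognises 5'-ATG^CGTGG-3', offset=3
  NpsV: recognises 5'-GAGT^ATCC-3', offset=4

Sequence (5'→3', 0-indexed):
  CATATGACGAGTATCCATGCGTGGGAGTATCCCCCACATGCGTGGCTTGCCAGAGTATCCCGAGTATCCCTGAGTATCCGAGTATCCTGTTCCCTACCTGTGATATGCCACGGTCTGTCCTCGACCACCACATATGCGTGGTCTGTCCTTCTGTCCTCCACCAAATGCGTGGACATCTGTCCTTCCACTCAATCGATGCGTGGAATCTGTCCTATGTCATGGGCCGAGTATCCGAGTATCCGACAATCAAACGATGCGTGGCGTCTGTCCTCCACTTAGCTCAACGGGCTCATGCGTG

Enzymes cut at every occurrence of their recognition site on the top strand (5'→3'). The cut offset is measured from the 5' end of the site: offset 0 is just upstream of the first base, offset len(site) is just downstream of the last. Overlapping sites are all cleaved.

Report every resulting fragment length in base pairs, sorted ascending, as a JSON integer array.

Per-enzyme occurrences:
  TgoIX (TCTGTCCT, off=2): starts [113, 141, 149, 175, 205, 263] → cuts [115, 143, 151, 177, 207, 265]
  WciV (CCAC, off=3): starts [33, 107, 124, 127, 157, 184, 271] → cuts [36, 110, 127, 130, 160, 187, 274]
  LmaII (ATGCGTGG, off=3): starts [16, 37, 133, 164, 195, 253] → cuts [19, 40, 136, 167, 198, 256]
  NpsV (GAGTATCC, off=4): starts [8, 24, 52, 61, 71, 79, 225, 233] → cuts [12, 28, 56, 65, 75, 83, 229, 237]

All cut coordinates (distinct, sorted): [12, 19, 28, 36, 40, 56, 65, 75, 83, 110, 115, 127, 130, 136, 143, 151, 160, 167, 177, 187, 198, 207, 229, 237, 256, 265, 274]

Fragments:
  12→19: 7 bp
  19→28: 9 bp
  28→36: 8 bp
  36→40: 4 bp
  40→56: 16 bp
  56→65: 9 bp
  65→75: 10 bp
  75→83: 8 bp
  83→110: 27 bp
  110→115: 5 bp
  115→127: 12 bp
  127→130: 3 bp
  130→136: 6 bp
  136→143: 7 bp
  143→151: 8 bp
  151→160: 9 bp
  160→167: 7 bp
  167→177: 10 bp
  177→187: 10 bp
  187→198: 11 bp
  198→207: 9 bp
  207→229: 22 bp
  229→237: 8 bp
  237→256: 19 bp
  256→265: 9 bp
  265→274: 9 bp
  274→12 (wrap): 298-274+12 = 36 bp

[3,4,5,6,7,7,7,8,8,8,8,9,9,9,9,9,9,10,10,10,11,12,16,19,22,27,36]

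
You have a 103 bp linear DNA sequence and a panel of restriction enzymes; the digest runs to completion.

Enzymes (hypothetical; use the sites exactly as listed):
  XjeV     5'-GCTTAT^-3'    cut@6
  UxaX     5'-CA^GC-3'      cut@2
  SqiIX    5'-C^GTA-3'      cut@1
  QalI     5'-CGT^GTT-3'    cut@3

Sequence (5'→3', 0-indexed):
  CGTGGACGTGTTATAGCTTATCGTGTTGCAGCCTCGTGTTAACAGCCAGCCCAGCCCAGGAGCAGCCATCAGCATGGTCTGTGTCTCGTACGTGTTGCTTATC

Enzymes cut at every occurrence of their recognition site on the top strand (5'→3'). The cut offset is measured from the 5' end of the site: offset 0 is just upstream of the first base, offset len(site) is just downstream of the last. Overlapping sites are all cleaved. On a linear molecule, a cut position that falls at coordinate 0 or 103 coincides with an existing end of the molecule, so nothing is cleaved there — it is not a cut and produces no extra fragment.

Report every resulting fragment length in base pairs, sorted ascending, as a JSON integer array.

Per-enzyme occurrences:
  XjeV GCTTAT/6: at [15, 96] ⇒ [21, 102]
  UxaX CAGC/2: at [28, 42, 46, 51, 62, 69] ⇒ [30, 44, 48, 53, 64, 71]
  SqiIX CGTA/1: at [86] ⇒ [87]
  QalI CGTGTT/3: at [6, 21, 34, 90] ⇒ [9, 24, 37, 93]

All cut coordinates (distinct, sorted): [9, 21, 24, 30, 37, 44, 48, 53, 64, 71, 87, 93, 102]

Fragment lengths:
  [0,9): 9 bp
  [9,21): 12 bp
  [21,24): 3 bp
  [24,30): 6 bp
  [30,37): 7 bp
  [37,44): 7 bp
  [44,48): 4 bp
  [48,53): 5 bp
  [53,64): 11 bp
  [64,71): 7 bp
  [71,87): 16 bp
  [87,93): 6 bp
  [93,102): 9 bp
  [102,103): 1 bp

[1,3,4,5,6,6,7,7,7,9,9,11,12,16]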